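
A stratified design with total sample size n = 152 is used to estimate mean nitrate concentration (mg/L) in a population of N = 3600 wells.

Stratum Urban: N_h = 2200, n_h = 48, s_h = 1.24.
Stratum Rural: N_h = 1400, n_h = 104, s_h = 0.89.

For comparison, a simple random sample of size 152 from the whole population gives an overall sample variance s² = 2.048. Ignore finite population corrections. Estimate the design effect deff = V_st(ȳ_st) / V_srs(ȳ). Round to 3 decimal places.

deff ≈ 0.973

V̂(ȳ_st) = Σ W_h² s_h²/n_h, with W_h = N_h/N and N = 3600:
  stratum Urban: (2200/3600)²·1.24²/48 = 0.0119631
  stratum Rural: (1400/3600)²·0.89²/104 = 0.00115185
V_st = 0.0131149
V_srs = s²/n = 2.048/152 = 0.0134737
deff = V_st / V_srs = 0.0131149/0.0134737 = 0.9734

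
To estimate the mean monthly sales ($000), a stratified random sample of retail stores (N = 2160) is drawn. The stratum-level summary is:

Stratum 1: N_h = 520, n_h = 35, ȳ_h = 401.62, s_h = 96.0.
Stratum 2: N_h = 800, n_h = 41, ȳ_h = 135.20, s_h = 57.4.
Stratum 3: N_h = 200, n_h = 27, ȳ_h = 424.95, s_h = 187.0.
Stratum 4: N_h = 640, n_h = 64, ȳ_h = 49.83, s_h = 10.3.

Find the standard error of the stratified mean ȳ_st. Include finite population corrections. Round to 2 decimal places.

SE(ȳ_st) ≈ 5.87

V̂(ȳ_st) = Σ W_h² (1 − n_h/N_h) s_h²/n_h, with W_h = N_h/N and N = 2160:
  stratum 1: (520/2160)²·(1 − 35/520)·96.0²/35 = 14.2335
  stratum 2: (800/2160)²·(1 − 41/800)·57.4²/41 = 10.4584
  stratum 3: (200/2160)²·(1 − 27/200)·187.0²/27 = 9.60479
  stratum 4: (640/2160)²·(1 − 64/640)·10.3²/64 = 0.130975
V̂(ȳ_st) = 34.4277
SE(ȳ_st) = √34.4277 = 5.86751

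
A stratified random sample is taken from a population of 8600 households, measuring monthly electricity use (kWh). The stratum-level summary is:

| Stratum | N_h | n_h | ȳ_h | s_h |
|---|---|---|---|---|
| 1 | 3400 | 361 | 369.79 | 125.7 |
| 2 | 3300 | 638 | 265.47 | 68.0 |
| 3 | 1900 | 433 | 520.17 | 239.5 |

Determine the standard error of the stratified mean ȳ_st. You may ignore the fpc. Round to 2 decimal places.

V̂(ȳ_st) = Σ W_h² s_h²/n_h, with W_h = N_h/N and N = 8600:
  stratum 1: (3400/8600)²·125.7²/361 = 6.84107
  stratum 2: (3300/8600)²·68.0²/638 = 1.06716
  stratum 3: (1900/8600)²·239.5²/433 = 6.46597
V̂(ȳ_st) = 14.3742
SE(ȳ_st) = √14.3742 = 3.79133

SE(ȳ_st) ≈ 3.79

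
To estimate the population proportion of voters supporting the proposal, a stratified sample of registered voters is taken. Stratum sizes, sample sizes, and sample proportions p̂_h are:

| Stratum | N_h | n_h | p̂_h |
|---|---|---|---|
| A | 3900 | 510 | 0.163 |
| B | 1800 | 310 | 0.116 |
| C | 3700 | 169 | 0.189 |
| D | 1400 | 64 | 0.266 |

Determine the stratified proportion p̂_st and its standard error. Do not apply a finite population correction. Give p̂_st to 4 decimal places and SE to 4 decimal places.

N = 10800; stratum weights W_h = N_h/N.
p̂_st = Σ W_h p̂_h = (3900·0.163 + 1800·0.116 + 3700·0.189 + 1400·0.266)/10800 = 0.17743
V̂(p̂_st) = Σ W_h² p̂_h(1−p̂_h)/(n_h−1):
  stratum A: (3900/10800)²·0.163·0.837/509 = 3.49524e-05
  stratum B: (1800/10800)²·0.116·0.884/309 = 9.21827e-06
  stratum C: (3700/10800)²·0.189·0.811/168 = 0.000107085
  stratum D: (1400/10800)²·0.266·0.734/63 = 5.2077e-05
V̂(p̂_st) = 0.000203333; SE = √V̂ = 0.0142595

p̂_st ≈ 0.1774, SE ≈ 0.0143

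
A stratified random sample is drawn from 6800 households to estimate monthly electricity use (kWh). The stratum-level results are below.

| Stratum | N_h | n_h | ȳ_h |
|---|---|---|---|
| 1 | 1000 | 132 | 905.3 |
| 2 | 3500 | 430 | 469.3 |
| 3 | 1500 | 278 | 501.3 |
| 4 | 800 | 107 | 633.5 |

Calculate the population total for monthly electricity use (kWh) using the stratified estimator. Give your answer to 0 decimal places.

τ̂_st = Σ N_h ȳ_h = 1000·905.3 + 3500·469.3 + 1500·501.3 + 800·633.5 = 3806600

τ̂_st ≈ 3806600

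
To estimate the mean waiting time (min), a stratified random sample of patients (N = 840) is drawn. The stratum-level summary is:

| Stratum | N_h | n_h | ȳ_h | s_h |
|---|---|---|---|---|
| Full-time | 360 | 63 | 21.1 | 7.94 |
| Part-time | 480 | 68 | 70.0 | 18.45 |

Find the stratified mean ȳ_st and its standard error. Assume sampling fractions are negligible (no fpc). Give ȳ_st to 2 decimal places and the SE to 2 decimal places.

ȳ_st ≈ 49.04, SE ≈ 1.35

ȳ_st = Σ W_h ȳ_h = (360·21.1 + 480·70.0)/840 = 49.04286
V̂(ȳ_st) = Σ W_h² s_h²/n_h, with W_h = N_h/N and N = 840:
  stratum Full-time: (360/840)²·7.94²/63 = 0.183801
  stratum Part-time: (480/840)²·18.45²/68 = 1.63459
V̂(ȳ_st) = 1.81839
SE(ȳ_st) = √1.81839 = 1.34848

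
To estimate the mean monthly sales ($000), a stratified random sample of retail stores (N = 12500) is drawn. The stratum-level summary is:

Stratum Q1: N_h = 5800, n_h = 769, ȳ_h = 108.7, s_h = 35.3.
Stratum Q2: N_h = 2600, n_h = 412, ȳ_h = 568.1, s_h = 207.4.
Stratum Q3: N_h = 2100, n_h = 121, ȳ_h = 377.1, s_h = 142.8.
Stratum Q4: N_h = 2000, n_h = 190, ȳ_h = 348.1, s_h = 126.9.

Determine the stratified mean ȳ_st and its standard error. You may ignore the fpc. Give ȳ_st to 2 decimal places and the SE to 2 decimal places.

ȳ_st ≈ 287.65, SE ≈ 3.43

ȳ_st = Σ W_h ȳ_h = (5800·108.7 + 2600·568.1 + 2100·377.1 + 2000·348.1)/12500 = 287.65040
V̂(ȳ_st) = Σ W_h² s_h²/n_h, with W_h = N_h/N and N = 12500:
  stratum Q1: (5800/12500)²·35.3²/769 = 0.348866
  stratum Q2: (2600/12500)²·207.4²/412 = 4.51697
  stratum Q3: (2100/12500)²·142.8²/121 = 4.75652
  stratum Q4: (2000/12500)²·126.9²/190 = 2.16975
V̂(ȳ_st) = 11.7921
SE(ȳ_st) = √11.7921 = 3.43396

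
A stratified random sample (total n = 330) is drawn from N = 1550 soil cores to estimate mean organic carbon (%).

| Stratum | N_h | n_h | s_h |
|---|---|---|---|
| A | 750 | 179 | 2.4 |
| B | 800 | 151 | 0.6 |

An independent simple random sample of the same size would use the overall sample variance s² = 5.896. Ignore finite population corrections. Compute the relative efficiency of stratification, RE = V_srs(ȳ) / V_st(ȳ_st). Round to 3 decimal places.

V̂(ȳ_st) = Σ W_h² s_h²/n_h, with W_h = N_h/N and N = 1550:
  stratum A: (750/1550)²·2.4²/179 = 0.00753405
  stratum B: (800/1550)²·0.6²/151 = 0.0006351
V_st = 0.00816915
V_srs = s²/n = 5.896/330 = 0.0178667
Relative efficiency = V_srs / V_st = 0.0178667/0.00816915 = 2.1871

RE ≈ 2.187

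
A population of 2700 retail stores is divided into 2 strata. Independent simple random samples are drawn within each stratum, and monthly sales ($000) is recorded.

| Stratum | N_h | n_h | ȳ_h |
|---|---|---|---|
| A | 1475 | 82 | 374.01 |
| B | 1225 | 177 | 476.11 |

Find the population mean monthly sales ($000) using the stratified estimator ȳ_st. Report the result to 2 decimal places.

N = Σ N_h = 2700. Stratum weights W_h = N_h/N.
ȳ_st = (1475·374.01 + 1225·476.11) / 2700 = 420.3331

ȳ_st ≈ 420.33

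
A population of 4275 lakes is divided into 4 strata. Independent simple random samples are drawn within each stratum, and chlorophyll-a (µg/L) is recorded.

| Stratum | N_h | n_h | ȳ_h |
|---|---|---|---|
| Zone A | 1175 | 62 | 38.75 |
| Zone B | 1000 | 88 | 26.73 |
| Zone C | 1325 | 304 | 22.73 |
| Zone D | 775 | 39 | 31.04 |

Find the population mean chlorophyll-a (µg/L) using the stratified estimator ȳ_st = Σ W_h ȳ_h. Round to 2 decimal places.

ȳ_st ≈ 29.58

N = Σ N_h = 4275. Stratum weights W_h = N_h/N.
ȳ_st = (1175·38.75 + 1000·26.73 + 1325·22.73 + 775·31.04) / 4275 = 29.5753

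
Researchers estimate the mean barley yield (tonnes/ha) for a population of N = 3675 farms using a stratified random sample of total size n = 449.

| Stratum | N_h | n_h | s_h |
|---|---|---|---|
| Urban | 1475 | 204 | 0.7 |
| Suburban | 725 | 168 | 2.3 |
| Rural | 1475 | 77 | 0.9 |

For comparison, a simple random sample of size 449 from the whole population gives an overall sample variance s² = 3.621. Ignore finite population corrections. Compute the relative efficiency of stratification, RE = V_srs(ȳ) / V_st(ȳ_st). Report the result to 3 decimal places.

V̂(ȳ_st) = Σ W_h² s_h²/n_h, with W_h = N_h/N and N = 3675:
  stratum Urban: (1475/3675)²·0.7²/204 = 0.000386933
  stratum Suburban: (725/3675)²·2.3²/168 = 0.00122548
  stratum Rural: (1475/3675)²·0.9²/77 = 0.00169459
V_st = 0.003307
V_srs = s²/n = 3.621/449 = 0.00806459
Relative efficiency = V_srs / V_st = 0.00806459/0.003307 = 2.4386

RE ≈ 2.439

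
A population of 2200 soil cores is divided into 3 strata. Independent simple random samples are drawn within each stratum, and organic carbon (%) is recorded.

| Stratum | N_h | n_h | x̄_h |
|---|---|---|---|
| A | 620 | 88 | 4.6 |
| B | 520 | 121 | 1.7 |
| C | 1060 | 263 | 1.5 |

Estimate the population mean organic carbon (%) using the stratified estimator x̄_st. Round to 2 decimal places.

N = Σ N_h = 2200. Stratum weights W_h = N_h/N.
x̄_st = (620·4.6 + 520·1.7 + 1060·1.5) / 2200 = 2.4209

x̄_st ≈ 2.42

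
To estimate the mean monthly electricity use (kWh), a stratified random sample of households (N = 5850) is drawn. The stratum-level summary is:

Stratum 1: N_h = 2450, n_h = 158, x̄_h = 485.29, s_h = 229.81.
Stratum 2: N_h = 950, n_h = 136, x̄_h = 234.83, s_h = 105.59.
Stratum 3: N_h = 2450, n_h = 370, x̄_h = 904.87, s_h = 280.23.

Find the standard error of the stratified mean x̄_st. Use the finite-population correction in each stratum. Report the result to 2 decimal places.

SE(x̄_st) ≈ 9.40

V̂(x̄_st) = Σ W_h² (1 − n_h/N_h) s_h²/n_h, with W_h = N_h/N and N = 5850:
  stratum 1: (2450/5850)²·(1 − 158/2450)·229.81²/158 = 54.8466
  stratum 2: (950/5850)²·(1 − 136/950)·105.59²/136 = 1.85243
  stratum 3: (2450/5850)²·(1 − 370/2450)·280.23²/370 = 31.6042
V̂(x̄_st) = 88.3033
SE(x̄_st) = √88.3033 = 9.39698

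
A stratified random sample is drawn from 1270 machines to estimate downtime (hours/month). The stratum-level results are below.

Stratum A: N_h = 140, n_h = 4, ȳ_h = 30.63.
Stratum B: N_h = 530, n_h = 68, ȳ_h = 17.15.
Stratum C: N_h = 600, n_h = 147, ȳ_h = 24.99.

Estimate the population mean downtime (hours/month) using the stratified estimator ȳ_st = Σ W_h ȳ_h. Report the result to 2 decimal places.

N = Σ N_h = 1270. Stratum weights W_h = N_h/N.
ȳ_st = (140·30.63 + 530·17.15 + 600·24.99) / 1270 = 22.3399

ȳ_st ≈ 22.34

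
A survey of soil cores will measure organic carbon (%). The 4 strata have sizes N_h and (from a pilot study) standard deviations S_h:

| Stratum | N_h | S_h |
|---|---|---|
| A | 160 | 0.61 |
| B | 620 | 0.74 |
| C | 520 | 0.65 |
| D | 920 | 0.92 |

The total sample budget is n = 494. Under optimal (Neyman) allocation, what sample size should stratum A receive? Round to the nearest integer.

Neyman allocation: n_h = n · N_h S_h / Σ N_i S_i, with n = 494.
  stratum A: N_h·S_h = 160·0.61 = 97.60
  stratum B: N_h·S_h = 620·0.74 = 458.80
  stratum C: N_h·S_h = 520·0.65 = 338.00
  stratum D: N_h·S_h = 920·0.92 = 846.40
Σ N_h S_h = 1740.80
n for stratum A = 494·97.60/1740.80 = 27.697 → 28

28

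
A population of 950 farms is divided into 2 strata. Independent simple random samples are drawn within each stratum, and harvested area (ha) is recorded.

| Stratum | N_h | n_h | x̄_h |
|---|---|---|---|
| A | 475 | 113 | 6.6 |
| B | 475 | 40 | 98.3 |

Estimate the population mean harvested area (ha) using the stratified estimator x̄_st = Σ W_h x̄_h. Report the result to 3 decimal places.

x̄_st ≈ 52.450

N = Σ N_h = 950. Stratum weights W_h = N_h/N.
x̄_st = (475·6.6 + 475·98.3) / 950 = 52.45000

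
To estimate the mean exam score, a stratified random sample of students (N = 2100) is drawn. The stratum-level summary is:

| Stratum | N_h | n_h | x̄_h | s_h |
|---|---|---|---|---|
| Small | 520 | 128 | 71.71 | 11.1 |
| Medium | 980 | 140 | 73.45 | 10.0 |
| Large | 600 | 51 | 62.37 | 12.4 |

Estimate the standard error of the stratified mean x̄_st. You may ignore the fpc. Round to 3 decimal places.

SE(x̄_st) ≈ 0.679

V̂(x̄_st) = Σ W_h² s_h²/n_h, with W_h = N_h/N and N = 2100:
  stratum Small: (520/2100)²·11.1²/128 = 0.0590207
  stratum Medium: (980/2100)²·10.0²/140 = 0.155556
  stratum Large: (600/2100)²·12.4²/51 = 0.246114
V̂(x̄_st) = 0.460691
SE(x̄_st) = √0.460691 = 0.678742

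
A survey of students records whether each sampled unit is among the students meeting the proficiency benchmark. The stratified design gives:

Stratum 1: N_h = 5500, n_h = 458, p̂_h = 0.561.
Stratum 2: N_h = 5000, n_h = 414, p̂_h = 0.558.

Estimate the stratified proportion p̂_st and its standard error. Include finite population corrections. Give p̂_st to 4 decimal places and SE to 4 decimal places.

N = 10500; stratum weights W_h = N_h/N.
p̂_st = Σ W_h p̂_h = (5500·0.561 + 5000·0.558)/10500 = 0.55957
V̂(p̂_st) = Σ W_h² (1 − n_h/N_h) p̂_h(1−p̂_h)/(n_h−1):
  stratum 1: (5500/10500)²·(1 − 458/5500)·0.561·0.439/457 = 0.00013555
  stratum 2: (5000/10500)²·(1 − 414/5000)·0.558·0.442/413 = 0.000124203
V̂(p̂_st) = 0.000259752; SE = √V̂ = 0.0161168

p̂_st ≈ 0.5596, SE ≈ 0.0161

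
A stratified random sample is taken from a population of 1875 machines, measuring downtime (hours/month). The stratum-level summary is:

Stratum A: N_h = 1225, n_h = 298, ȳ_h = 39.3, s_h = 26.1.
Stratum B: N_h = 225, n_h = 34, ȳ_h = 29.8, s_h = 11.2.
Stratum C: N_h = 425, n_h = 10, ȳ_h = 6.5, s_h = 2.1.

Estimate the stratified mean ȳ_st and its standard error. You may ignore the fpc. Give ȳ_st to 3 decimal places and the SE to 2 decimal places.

ȳ_st ≈ 30.725, SE ≈ 1.03

ȳ_st = Σ W_h ȳ_h = (1225·39.3 + 225·29.8 + 425·6.5)/1875 = 30.72533
V̂(ȳ_st) = Σ W_h² s_h²/n_h, with W_h = N_h/N and N = 1875:
  stratum A: (1225/1875)²·26.1²/298 = 0.975741
  stratum B: (225/1875)²·11.2²/34 = 0.0531275
  stratum C: (425/1875)²·2.1²/10 = 0.0226576
V̂(ȳ_st) = 1.05153
SE(ȳ_st) = √1.05153 = 1.02544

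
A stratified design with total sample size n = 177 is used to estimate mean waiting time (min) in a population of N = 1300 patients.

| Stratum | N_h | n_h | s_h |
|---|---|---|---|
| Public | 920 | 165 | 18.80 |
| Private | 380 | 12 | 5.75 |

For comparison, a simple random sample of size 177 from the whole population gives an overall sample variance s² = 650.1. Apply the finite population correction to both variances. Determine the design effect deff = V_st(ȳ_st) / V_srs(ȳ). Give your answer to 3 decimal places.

deff ≈ 0.349

V̂(ȳ_st) = Σ W_h² (1 − n_h/N_h) s_h²/n_h, with W_h = N_h/N and N = 1300:
  stratum Public: (920/1300)²·(1 − 165/920)·18.80²/165 = 0.8804
  stratum Private: (380/1300)²·(1 − 12/380)·5.75²/12 = 0.227981
V_st = 1.10838
V_srs = (1 − 177/1300)·650.1/177 = 3.1728
deff = V_st / V_srs = 1.10838/3.1728 = 0.3493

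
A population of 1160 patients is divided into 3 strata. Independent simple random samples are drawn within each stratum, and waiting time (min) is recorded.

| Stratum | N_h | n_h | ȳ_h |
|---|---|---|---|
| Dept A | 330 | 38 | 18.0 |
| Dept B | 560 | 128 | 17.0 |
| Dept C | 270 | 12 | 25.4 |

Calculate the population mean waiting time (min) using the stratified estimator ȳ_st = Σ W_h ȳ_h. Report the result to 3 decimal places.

ȳ_st ≈ 19.240

N = Σ N_h = 1160. Stratum weights W_h = N_h/N.
ȳ_st = (330·18.0 + 560·17.0 + 270·25.4) / 1160 = 19.23966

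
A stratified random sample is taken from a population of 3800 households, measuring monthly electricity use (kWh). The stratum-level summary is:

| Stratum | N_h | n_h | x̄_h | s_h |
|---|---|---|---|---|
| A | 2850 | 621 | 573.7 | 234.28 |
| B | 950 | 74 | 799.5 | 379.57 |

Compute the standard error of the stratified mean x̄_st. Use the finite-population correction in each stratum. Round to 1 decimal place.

SE(x̄_st) ≈ 12.3

V̂(x̄_st) = Σ W_h² (1 − n_h/N_h) s_h²/n_h, with W_h = N_h/N and N = 3800:
  stratum A: (2850/3800)²·(1 − 621/2850)·234.28²/621 = 38.8836
  stratum B: (950/3800)²·(1 − 74/950)·379.57²/74 = 112.205
V̂(x̄_st) = 151.089
SE(x̄_st) = √151.089 = 12.2918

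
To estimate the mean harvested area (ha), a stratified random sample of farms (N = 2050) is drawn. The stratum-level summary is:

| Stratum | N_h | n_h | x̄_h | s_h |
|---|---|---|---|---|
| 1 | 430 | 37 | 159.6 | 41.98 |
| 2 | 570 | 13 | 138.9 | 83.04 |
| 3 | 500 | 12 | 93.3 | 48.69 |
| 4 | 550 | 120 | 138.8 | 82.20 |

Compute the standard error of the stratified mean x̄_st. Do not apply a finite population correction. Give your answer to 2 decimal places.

V̂(x̄_st) = Σ W_h² s_h²/n_h, with W_h = N_h/N and N = 2050:
  stratum 1: (430/2050)²·41.98²/37 = 2.09562
  stratum 2: (570/2050)²·83.04²/13 = 41.0084
  stratum 3: (500/2050)²·48.69²/12 = 11.7525
  stratum 4: (550/2050)²·82.20²/120 = 4.05303
V̂(x̄_st) = 58.9096
SE(x̄_st) = √58.9096 = 7.67526

SE(x̄_st) ≈ 7.68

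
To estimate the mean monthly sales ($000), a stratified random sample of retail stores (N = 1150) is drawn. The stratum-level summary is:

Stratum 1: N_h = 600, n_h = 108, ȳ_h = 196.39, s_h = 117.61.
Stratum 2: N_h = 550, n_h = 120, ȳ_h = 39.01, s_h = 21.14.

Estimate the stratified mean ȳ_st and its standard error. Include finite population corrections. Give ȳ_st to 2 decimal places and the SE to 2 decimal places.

ȳ_st = Σ W_h ȳ_h = (600·196.39 + 550·39.01)/1150 = 121.12130
V̂(ȳ_st) = Σ W_h² (1 − n_h/N_h) s_h²/n_h, with W_h = N_h/N and N = 1150:
  stratum 1: (600/1150)²·(1 − 108/600)·117.61²/108 = 28.5881
  stratum 2: (550/1150)²·(1 − 120/550)·21.14²/120 = 0.665985
V̂(ȳ_st) = 29.2541
SE(ȳ_st) = √29.2541 = 5.40871

ȳ_st ≈ 121.12, SE ≈ 5.41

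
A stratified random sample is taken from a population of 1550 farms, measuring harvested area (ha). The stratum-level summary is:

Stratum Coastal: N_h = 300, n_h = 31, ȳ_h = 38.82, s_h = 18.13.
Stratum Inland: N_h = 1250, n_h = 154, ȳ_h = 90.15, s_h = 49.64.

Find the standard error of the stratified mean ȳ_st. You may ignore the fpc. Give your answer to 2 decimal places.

SE(ȳ_st) ≈ 3.29

V̂(ȳ_st) = Σ W_h² s_h²/n_h, with W_h = N_h/N and N = 1550:
  stratum Coastal: (300/1550)²·18.13²/31 = 0.397203
  stratum Inland: (1250/1550)²·49.64²/154 = 10.4064
V̂(ȳ_st) = 10.8036
SE(ȳ_st) = √10.8036 = 3.28688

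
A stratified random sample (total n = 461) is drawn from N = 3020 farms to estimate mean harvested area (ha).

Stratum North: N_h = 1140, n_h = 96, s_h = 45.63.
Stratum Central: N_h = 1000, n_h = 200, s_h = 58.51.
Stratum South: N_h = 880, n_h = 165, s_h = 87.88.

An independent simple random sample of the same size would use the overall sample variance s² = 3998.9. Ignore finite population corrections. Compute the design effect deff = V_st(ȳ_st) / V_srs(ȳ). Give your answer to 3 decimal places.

V̂(ȳ_st) = Σ W_h² s_h²/n_h, with W_h = N_h/N and N = 3020:
  stratum North: (1140/3020)²·45.63²/96 = 3.09048
  stratum Central: (1000/3020)²·58.51²/200 = 1.87679
  stratum South: (880/3020)²·87.88²/165 = 3.97418
V_st = 8.94145
V_srs = s²/n = 3998.9/461 = 8.6744
deff = V_st / V_srs = 8.94145/8.6744 = 1.0308

deff ≈ 1.031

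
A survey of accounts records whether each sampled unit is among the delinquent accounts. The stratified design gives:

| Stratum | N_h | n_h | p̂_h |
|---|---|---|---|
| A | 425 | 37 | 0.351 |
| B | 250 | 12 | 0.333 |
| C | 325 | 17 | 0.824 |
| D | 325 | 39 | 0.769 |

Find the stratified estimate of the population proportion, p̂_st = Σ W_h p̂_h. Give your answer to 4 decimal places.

p̂_st ≈ 0.5662

N = 1325; stratum weights W_h = N_h/N.
p̂_st = Σ W_h p̂_h = (425·0.351 + 250·0.333 + 325·0.824 + 325·0.769)/1325 = 0.56615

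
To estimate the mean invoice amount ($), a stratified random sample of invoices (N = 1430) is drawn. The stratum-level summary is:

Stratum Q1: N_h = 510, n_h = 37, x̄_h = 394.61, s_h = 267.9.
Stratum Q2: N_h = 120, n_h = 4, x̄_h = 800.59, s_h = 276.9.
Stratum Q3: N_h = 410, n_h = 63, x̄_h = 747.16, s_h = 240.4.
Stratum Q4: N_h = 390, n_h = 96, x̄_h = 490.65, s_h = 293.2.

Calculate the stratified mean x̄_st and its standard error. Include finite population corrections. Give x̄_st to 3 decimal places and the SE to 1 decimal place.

x̄_st ≈ 555.952, SE ≈ 21.8

x̄_st = Σ W_h x̄_h = (510·394.61 + 120·800.59 + 410·747.16 + 390·490.65)/1430 = 555.95175
V̂(x̄_st) = Σ W_h² (1 − n_h/N_h) s_h²/n_h, with W_h = N_h/N and N = 1430:
  stratum Q1: (510/1430)²·(1 − 37/510)·267.9²/37 = 228.825
  stratum Q2: (120/1430)²·(1 − 4/120)·276.9²/4 = 130.483
  stratum Q3: (410/1430)²·(1 − 63/410)·240.4²/63 = 63.8219
  stratum Q4: (390/1430)²·(1 − 96/390)·293.2²/96 = 50.2107
V̂(x̄_st) = 473.34
SE(x̄_st) = √473.34 = 21.7564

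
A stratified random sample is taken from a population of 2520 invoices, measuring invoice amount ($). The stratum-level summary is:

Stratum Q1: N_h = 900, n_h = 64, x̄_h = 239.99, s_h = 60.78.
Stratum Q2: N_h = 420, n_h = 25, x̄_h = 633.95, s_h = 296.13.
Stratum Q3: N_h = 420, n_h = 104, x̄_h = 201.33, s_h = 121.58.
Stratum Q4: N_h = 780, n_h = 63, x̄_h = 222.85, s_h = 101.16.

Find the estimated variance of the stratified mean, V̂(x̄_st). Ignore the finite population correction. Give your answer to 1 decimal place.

V̂(x̄_st) = Σ W_h² s_h²/n_h, with W_h = N_h/N and N = 2520:
  stratum Q1: (900/2520)²·60.78²/64 = 7.3625
  stratum Q2: (420/2520)²·296.13²/25 = 97.4366
  stratum Q3: (420/2520)²·121.58²/104 = 3.9481
  stratum Q4: (780/2520)²·101.16²/63 = 15.562
V̂(x̄_st) = 124.309

V̂(x̄_st) ≈ 124.3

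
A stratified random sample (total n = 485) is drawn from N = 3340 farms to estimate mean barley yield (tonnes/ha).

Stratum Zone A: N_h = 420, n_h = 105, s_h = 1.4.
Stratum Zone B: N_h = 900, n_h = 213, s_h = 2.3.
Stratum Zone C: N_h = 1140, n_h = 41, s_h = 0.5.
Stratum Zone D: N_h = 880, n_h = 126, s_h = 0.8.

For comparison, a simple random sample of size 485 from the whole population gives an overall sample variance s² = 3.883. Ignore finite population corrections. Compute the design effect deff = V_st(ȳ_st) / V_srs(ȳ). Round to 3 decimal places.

deff ≈ 0.395

V̂(ȳ_st) = Σ W_h² s_h²/n_h, with W_h = N_h/N and N = 3340:
  stratum Zone A: (420/3340)²·1.4²/105 = 0.00029517
  stratum Zone B: (900/3340)²·2.3²/213 = 0.0018033
  stratum Zone C: (1140/3340)²·0.5²/41 = 0.000710351
  stratum Zone D: (880/3340)²·0.8²/126 = 0.0003526
V_st = 0.00316142
V_srs = s²/n = 3.883/485 = 0.00800619
deff = V_st / V_srs = 0.00316142/0.00800619 = 0.3949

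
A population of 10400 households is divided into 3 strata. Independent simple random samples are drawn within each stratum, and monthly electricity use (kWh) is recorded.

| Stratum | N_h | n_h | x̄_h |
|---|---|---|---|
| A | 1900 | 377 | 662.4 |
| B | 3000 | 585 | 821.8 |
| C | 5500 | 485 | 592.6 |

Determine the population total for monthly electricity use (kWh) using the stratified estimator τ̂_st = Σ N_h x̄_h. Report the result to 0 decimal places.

τ̂_st ≈ 6983260

τ̂_st = Σ N_h x̄_h = 1900·662.4 + 3000·821.8 + 5500·592.6 = 6983260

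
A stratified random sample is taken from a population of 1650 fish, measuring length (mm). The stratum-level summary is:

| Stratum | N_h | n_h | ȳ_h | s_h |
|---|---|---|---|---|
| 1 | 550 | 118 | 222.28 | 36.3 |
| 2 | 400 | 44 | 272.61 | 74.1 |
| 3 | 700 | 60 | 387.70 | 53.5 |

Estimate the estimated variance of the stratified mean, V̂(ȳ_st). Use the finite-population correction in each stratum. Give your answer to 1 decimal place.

V̂(ȳ_st) ≈ 15.4

V̂(ȳ_st) = Σ W_h² (1 − n_h/N_h) s_h²/n_h, with W_h = N_h/N and N = 1650:
  stratum 1: (550/1650)²·(1 − 118/550)·36.3²/118 = 0.974563
  stratum 2: (400/1650)²·(1 − 44/400)·74.1²/44 = 6.52718
  stratum 3: (700/1650)²·(1 − 60/700)·53.5²/60 = 7.84994
V̂(ȳ_st) = 15.3517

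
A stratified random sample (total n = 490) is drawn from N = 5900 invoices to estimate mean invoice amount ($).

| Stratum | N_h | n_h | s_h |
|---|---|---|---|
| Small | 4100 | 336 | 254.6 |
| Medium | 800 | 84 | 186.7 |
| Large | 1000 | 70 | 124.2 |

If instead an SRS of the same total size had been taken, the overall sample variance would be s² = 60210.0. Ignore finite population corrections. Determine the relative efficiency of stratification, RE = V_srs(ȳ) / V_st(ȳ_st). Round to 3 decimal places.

RE ≈ 1.147

V̂(ȳ_st) = Σ W_h² s_h²/n_h, with W_h = N_h/N and N = 5900:
  stratum Small: (4100/5900)²·254.6²/336 = 93.1625
  stratum Medium: (800/5900)²·186.7²/84 = 7.62931
  stratum Large: (1000/5900)²·124.2²/70 = 6.33055
V_st = 107.122
V_srs = s²/n = 60210.0/490 = 122.878
Relative efficiency = V_srs / V_st = 122.878/107.122 = 1.1471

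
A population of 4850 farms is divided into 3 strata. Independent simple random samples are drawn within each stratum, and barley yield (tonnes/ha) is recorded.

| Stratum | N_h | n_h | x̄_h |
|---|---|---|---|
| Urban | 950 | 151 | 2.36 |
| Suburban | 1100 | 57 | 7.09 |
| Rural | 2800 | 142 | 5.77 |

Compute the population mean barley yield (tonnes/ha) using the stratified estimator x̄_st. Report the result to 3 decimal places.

N = Σ N_h = 4850. Stratum weights W_h = N_h/N.
x̄_st = (950·2.36 + 1100·7.09 + 2800·5.77) / 4850 = 5.40144

x̄_st ≈ 5.401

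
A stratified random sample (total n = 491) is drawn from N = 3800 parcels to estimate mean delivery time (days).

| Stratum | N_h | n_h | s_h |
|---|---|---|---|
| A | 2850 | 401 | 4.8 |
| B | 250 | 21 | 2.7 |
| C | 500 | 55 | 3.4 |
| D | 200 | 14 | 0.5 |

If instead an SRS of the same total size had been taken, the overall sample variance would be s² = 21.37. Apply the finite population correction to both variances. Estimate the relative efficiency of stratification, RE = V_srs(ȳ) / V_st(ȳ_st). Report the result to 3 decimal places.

V̂(ȳ_st) = Σ W_h² (1 − n_h/N_h) s_h²/n_h, with W_h = N_h/N and N = 3800:
  stratum A: (2850/3800)²·(1 − 401/2850)·4.8²/401 = 0.0277718
  stratum B: (250/3800)²·(1 − 21/250)·2.7²/21 = 0.00137631
  stratum C: (500/3800)²·(1 − 55/500)·3.4²/55 = 0.0032386
  stratum D: (200/3800)²·(1 − 14/200)·0.5²/14 = 4.60032e-05
V_st = 0.0324328
V_srs = (1 − 491/3800)·21.37/491 = 0.0378997
Relative efficiency = V_srs / V_st = 0.0378997/0.0324328 = 1.1686

RE ≈ 1.169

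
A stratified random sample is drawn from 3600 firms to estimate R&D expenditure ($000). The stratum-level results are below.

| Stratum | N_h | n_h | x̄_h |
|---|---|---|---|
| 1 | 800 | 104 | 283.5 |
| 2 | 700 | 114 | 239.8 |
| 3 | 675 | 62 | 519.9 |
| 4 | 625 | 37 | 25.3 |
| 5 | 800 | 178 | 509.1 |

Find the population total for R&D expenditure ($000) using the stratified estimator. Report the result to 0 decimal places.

τ̂_st = Σ N_h x̄_h = 800·283.5 + 700·239.8 + 675·519.9 + 625·25.3 + 800·509.1 = 1168685

τ̂_st ≈ 1168685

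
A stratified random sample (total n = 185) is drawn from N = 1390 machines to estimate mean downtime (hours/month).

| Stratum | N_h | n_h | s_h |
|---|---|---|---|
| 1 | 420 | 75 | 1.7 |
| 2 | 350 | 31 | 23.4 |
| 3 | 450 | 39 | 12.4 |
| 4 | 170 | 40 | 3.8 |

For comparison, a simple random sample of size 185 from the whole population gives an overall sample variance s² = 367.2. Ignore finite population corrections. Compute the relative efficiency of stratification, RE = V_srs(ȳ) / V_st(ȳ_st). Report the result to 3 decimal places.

RE ≈ 1.287

V̂(ȳ_st) = Σ W_h² s_h²/n_h, with W_h = N_h/N and N = 1390:
  stratum 1: (420/1390)²·1.7²/75 = 0.00351808
  stratum 2: (350/1390)²·23.4²/31 = 1.11989
  stratum 3: (450/1390)²·12.4²/39 = 0.413213
  stratum 4: (170/1390)²·3.8²/40 = 0.00539977
V_st = 1.54202
V_srs = s²/n = 367.2/185 = 1.98486
Relative efficiency = V_srs / V_st = 1.98486/1.54202 = 1.2872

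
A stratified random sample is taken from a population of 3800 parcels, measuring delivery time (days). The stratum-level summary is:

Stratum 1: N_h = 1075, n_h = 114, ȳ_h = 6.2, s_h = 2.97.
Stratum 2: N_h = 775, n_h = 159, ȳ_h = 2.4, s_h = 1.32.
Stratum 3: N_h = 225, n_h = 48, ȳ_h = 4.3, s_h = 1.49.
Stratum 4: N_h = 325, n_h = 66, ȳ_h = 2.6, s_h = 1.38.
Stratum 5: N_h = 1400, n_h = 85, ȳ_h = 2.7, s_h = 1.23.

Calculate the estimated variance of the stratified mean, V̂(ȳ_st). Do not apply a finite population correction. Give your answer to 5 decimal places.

V̂(ȳ_st) = Σ W_h² s_h²/n_h, with W_h = N_h/N and N = 3800:
  stratum 1: (1075/3800)²·2.97²/114 = 0.00619238
  stratum 2: (775/3800)²·1.32²/159 = 0.000455813
  stratum 3: (225/3800)²·1.49²/48 = 0.000162155
  stratum 4: (325/3800)²·1.38²/66 = 0.000211064
  stratum 5: (1400/3800)²·1.23²/85 = 0.00241591
V̂(ȳ_st) = 0.00943732

V̂(ȳ_st) ≈ 0.00944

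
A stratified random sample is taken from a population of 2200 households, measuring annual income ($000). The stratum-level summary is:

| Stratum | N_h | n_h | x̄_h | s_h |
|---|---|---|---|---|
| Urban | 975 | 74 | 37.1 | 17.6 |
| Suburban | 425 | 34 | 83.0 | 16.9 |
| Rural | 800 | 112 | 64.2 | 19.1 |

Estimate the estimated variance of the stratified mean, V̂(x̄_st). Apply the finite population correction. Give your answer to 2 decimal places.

V̂(x̄_st) ≈ 1.42

V̂(x̄_st) = Σ W_h² (1 − n_h/N_h) s_h²/n_h, with W_h = N_h/N and N = 2200:
  stratum Urban: (975/2200)²·(1 − 74/975)·17.6²/74 = 0.759762
  stratum Suburban: (425/2200)²·(1 − 34/425)·16.9²/34 = 0.288413
  stratum Rural: (800/2200)²·(1 − 112/800)·19.1²/112 = 0.370409
V̂(x̄_st) = 1.41858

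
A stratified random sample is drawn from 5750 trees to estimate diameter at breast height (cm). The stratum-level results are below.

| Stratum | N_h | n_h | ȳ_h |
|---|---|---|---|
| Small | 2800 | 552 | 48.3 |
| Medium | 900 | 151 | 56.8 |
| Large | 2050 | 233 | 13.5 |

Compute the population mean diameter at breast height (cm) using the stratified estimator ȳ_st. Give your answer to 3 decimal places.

N = Σ N_h = 5750. Stratum weights W_h = N_h/N.
ȳ_st = (2800·48.3 + 900·56.8 + 2050·13.5) / 5750 = 37.22348

ȳ_st ≈ 37.223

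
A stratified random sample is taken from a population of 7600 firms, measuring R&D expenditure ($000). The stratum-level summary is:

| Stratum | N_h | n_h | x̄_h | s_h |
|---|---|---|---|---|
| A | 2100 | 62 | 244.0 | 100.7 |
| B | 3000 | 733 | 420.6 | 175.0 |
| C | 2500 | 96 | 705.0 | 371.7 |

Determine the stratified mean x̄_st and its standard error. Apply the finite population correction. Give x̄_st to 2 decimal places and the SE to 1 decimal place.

x̄_st = Σ W_h x̄_h = (2100·244.0 + 3000·420.6 + 2500·705.0)/7600 = 465.35526
V̂(x̄_st) = Σ W_h² (1 − n_h/N_h) s_h²/n_h, with W_h = N_h/N and N = 7600:
  stratum A: (2100/7600)²·(1 − 62/2100)·100.7²/62 = 12.1189
  stratum B: (3000/7600)²·(1 − 733/3000)·175.0²/733 = 4.91946
  stratum C: (2500/7600)²·(1 − 96/2500)·371.7²/96 = 149.748
V̂(x̄_st) = 166.786
SE(x̄_st) = √166.786 = 12.9146

x̄_st ≈ 465.36, SE ≈ 12.9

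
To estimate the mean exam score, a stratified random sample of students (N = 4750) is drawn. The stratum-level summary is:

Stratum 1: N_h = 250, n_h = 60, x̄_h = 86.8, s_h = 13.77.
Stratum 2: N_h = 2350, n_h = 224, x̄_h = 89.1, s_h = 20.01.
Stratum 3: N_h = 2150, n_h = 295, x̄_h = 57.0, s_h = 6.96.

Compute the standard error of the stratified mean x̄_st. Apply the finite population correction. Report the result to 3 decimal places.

V̂(x̄_st) = Σ W_h² (1 − n_h/N_h) s_h²/n_h, with W_h = N_h/N and N = 4750:
  stratum 1: (250/4750)²·(1 − 60/250)·13.77²/60 = 0.00665308
  stratum 2: (2350/4750)²·(1 − 224/2350)·20.01²/224 = 0.395813
  stratum 3: (2150/4750)²·(1 − 295/2150)·6.96²/295 = 0.0290263
V̂(x̄_st) = 0.431492
SE(x̄_st) = √0.431492 = 0.656881

SE(x̄_st) ≈ 0.657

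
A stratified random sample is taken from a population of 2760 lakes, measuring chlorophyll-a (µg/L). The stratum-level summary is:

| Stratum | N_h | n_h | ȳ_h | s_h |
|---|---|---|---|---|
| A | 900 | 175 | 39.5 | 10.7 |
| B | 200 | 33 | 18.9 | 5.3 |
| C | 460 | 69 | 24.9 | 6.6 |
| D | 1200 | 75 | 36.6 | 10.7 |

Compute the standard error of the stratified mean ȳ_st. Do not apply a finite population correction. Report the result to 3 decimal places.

SE(ȳ_st) ≈ 0.617

V̂(ȳ_st) = Σ W_h² s_h²/n_h, with W_h = N_h/N and N = 2760:
  stratum A: (900/2760)²·10.7²/175 = 0.0695659
  stratum B: (200/2760)²·5.3²/33 = 0.00446971
  stratum C: (460/2760)²·6.6²/69 = 0.0175362
  stratum D: (1200/2760)²·10.7²/75 = 0.28857
V̂(ȳ_st) = 0.380141
SE(ȳ_st) = √0.380141 = 0.616556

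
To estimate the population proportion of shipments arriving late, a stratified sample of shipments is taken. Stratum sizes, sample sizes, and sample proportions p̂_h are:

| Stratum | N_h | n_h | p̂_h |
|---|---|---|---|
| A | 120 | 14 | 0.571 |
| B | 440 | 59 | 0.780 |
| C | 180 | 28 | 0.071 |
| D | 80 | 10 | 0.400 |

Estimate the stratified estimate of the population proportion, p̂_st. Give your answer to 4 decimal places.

p̂_st ≈ 0.5567

N = 820; stratum weights W_h = N_h/N.
p̂_st = Σ W_h p̂_h = (120·0.571 + 440·0.780 + 180·0.071 + 80·0.400)/820 = 0.55671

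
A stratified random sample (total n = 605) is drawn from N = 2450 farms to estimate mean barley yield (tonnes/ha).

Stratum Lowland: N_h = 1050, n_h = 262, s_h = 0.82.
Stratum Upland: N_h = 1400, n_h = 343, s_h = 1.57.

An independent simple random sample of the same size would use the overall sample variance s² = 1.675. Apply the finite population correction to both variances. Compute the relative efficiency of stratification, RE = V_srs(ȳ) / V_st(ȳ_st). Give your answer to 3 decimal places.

V̂(ȳ_st) = Σ W_h² (1 − n_h/N_h) s_h²/n_h, with W_h = N_h/N and N = 2450:
  stratum Lowland: (1050/2450)²·(1 − 262/1050)·0.82²/262 = 0.000353761
  stratum Upland: (1400/2450)²·(1 − 343/1400)·1.57²/343 = 0.00177164
V_st = 0.0021254
V_srs = (1 − 605/2450)·1.675/605 = 0.00208492
Relative efficiency = V_srs / V_st = 0.00208492/0.0021254 = 0.9810

RE ≈ 0.981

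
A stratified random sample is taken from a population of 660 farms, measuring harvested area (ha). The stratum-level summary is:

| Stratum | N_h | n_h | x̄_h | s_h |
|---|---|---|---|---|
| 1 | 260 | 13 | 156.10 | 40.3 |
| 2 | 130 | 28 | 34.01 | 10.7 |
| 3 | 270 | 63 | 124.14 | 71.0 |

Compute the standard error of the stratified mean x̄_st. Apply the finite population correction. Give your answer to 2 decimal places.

SE(x̄_st) ≈ 5.37

V̂(x̄_st) = Σ W_h² (1 − n_h/N_h) s_h²/n_h, with W_h = N_h/N and N = 660:
  stratum 1: (260/660)²·(1 − 13/260)·40.3²/13 = 18.4183
  stratum 2: (130/660)²·(1 − 28/130)·10.7²/28 = 0.12447
  stratum 3: (270/660)²·(1 − 63/270)·71.0²/63 = 10.2665
V̂(x̄_st) = 28.8093
SE(x̄_st) = √28.8093 = 5.36743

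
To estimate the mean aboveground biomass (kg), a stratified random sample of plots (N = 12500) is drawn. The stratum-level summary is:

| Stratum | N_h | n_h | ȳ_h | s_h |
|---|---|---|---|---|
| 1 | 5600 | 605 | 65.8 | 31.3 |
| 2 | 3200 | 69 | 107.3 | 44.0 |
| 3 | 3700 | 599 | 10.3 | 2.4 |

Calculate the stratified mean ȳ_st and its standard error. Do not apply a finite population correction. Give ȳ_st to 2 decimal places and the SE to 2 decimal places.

ȳ_st ≈ 60.00, SE ≈ 1.47

ȳ_st = Σ W_h ȳ_h = (5600·65.8 + 3200·107.3 + 3700·10.3)/12500 = 59.99600
V̂(ȳ_st) = Σ W_h² s_h²/n_h, with W_h = N_h/N and N = 12500:
  stratum 1: (5600/12500)²·31.3²/605 = 0.325004
  stratum 2: (3200/12500)²·44.0²/69 = 1.83881
  stratum 3: (3700/12500)²·2.4²/599 = 0.000842518
V̂(ȳ_st) = 2.16465
SE(ȳ_st) = √2.16465 = 1.47128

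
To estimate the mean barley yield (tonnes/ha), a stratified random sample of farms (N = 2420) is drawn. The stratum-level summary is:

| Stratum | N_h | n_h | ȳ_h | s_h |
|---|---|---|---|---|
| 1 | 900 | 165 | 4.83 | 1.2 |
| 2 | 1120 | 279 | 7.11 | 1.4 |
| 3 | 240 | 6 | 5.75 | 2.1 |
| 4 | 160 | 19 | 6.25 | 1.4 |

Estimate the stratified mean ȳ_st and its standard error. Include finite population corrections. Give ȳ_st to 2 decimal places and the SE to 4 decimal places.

ȳ_st ≈ 6.07, SE ≈ 0.0978

ȳ_st = Σ W_h ȳ_h = (900·4.83 + 1120·7.11 + 240·5.75 + 160·6.25)/2420 = 6.07033
V̂(ȳ_st) = Σ W_h² (1 − n_h/N_h) s_h²/n_h, with W_h = N_h/N and N = 2420:
  stratum 1: (900/2420)²·(1 − 165/900)·1.2²/165 = 0.000985775
  stratum 2: (1120/2420)²·(1 − 279/1120)·1.4²/279 = 0.00112989
  stratum 3: (240/2420)²·(1 − 6/240)·2.1²/6 = 0.00704829
  stratum 4: (160/2420)²·(1 − 19/160)·1.4²/19 = 0.000397384
V̂(ȳ_st) = 0.00956134
SE(ȳ_st) = √0.00956134 = 0.0977821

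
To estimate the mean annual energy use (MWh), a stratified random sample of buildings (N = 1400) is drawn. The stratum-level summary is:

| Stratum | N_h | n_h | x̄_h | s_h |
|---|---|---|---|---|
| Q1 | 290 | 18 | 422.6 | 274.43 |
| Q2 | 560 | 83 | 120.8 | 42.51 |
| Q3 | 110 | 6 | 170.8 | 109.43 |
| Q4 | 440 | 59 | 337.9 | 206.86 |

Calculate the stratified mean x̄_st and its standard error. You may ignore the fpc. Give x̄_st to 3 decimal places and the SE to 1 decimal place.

x̄_st ≈ 255.476, SE ≈ 16.3

x̄_st = Σ W_h x̄_h = (290·422.6 + 560·120.8 + 110·170.8 + 440·337.9)/1400 = 255.47571
V̂(x̄_st) = Σ W_h² s_h²/n_h, with W_h = N_h/N and N = 1400:
  stratum Q1: (290/1400)²·274.43²/18 = 179.527
  stratum Q2: (560/1400)²·42.51²/83 = 3.48357
  stratum Q3: (110/1400)²·109.43²/6 = 12.3211
  stratum Q4: (440/1400)²·206.86²/59 = 71.6391
V̂(x̄_st) = 266.971
SE(x̄_st) = √266.971 = 16.3393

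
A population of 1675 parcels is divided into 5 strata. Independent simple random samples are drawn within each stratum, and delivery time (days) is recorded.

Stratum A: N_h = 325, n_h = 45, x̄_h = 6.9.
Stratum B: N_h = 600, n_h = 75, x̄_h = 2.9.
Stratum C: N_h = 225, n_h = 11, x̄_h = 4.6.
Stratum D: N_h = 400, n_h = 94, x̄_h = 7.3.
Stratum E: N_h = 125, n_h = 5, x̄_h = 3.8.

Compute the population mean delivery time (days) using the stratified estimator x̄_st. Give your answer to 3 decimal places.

N = Σ N_h = 1675. Stratum weights W_h = N_h/N.
x̄_st = (325·6.9 + 600·2.9 + 225·4.6 + 400·7.3 + 125·3.8) / 1675 = 5.02239

x̄_st ≈ 5.022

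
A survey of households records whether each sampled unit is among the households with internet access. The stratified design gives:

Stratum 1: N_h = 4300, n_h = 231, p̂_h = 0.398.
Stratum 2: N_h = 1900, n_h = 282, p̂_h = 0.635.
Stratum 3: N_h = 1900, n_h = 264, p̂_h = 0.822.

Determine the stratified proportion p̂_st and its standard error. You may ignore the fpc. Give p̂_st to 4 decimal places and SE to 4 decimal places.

N = 8100; stratum weights W_h = N_h/N.
p̂_st = Σ W_h p̂_h = (4300·0.398 + 1900·0.635 + 1900·0.822)/8100 = 0.55305
V̂(p̂_st) = Σ W_h² p̂_h(1−p̂_h)/(n_h−1):
  stratum 1: (4300/8100)²·0.398·0.602/230 = 0.000293575
  stratum 2: (1900/8100)²·0.635·0.365/281 = 4.53834e-05
  stratum 3: (1900/8100)²·0.822·0.178/263 = 3.06107e-05
V̂(p̂_st) = 0.000369569; SE = √V̂ = 0.0192242

p̂_st ≈ 0.5530, SE ≈ 0.0192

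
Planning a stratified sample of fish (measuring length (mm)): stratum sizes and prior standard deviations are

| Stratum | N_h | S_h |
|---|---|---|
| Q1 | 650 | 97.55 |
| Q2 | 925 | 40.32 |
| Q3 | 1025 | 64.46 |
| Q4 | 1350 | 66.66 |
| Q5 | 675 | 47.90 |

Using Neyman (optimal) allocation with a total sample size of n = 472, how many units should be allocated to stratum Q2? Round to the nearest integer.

Neyman allocation: n_h = n · N_h S_h / Σ N_i S_i, with n = 472.
  stratum Q1: N_h·S_h = 650·97.55 = 63407.50
  stratum Q2: N_h·S_h = 925·40.32 = 37296.00
  stratum Q3: N_h·S_h = 1025·64.46 = 66071.50
  stratum Q4: N_h·S_h = 1350·66.66 = 89991.00
  stratum Q5: N_h·S_h = 675·47.90 = 32332.50
Σ N_h S_h = 289098.50
n for stratum Q2 = 472·37296.00/289098.50 = 60.892 → 61

61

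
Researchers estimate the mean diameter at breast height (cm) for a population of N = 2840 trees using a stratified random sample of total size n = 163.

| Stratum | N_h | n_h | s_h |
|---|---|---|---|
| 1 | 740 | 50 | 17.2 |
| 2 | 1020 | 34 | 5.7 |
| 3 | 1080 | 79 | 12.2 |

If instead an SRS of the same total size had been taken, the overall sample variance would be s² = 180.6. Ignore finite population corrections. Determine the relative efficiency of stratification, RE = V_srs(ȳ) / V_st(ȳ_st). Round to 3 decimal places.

V̂(ȳ_st) = Σ W_h² s_h²/n_h, with W_h = N_h/N and N = 2840:
  stratum 1: (740/2840)²·17.2²/50 = 0.401711
  stratum 2: (1020/2840)²·5.7²/34 = 0.123263
  stratum 3: (1080/2840)²·12.2²/79 = 0.27246
V_st = 0.797435
V_srs = s²/n = 180.6/163 = 1.10798
Relative efficiency = V_srs / V_st = 1.10798/0.797435 = 1.3894

RE ≈ 1.389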